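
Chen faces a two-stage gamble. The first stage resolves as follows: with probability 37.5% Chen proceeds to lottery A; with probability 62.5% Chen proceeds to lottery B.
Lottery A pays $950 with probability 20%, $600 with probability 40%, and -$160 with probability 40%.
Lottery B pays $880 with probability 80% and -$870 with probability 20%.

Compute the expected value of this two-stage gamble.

$468.50

EV(A) = 0.2 × 950 + 0.4 × 600 + 0.4 × (-160) = 190 + 240 − 64 = 366
EV(B) = 0.8 × 880 + 0.2 × (-870) = 704 − 174 = 530
Overall = 0.375 × 366 + 0.625 × 530 = 137.25 + 331.25 = 468.5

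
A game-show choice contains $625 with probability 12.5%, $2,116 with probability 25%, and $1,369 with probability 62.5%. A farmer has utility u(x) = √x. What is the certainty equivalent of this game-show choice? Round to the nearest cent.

$1,425.06

E[u] = 0.125·√625 + 0.25·√2116 + 0.625·√1369 = 0.125·25 + 0.25·46 + 0.625·37 = 37.75
CE = (37.75)² = 1425.0625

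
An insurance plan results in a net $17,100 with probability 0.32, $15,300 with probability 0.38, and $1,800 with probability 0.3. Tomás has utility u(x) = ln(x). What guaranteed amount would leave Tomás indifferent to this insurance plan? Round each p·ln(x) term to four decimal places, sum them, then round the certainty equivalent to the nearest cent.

$8,343.18

E[u] = 0.32·ln(17100) + 0.38·ln(15300) + 0.3·ln(1800) = 3.1190 + 3.6615 + 2.2487 = 9.0292
CE = e^9.0292 ≈ 8343.18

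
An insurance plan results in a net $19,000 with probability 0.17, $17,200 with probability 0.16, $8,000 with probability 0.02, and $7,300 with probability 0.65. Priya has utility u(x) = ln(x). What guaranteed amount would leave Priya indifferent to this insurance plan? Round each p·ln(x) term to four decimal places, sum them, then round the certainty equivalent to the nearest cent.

E[u] = 0.17·ln(19000) + 0.16·ln(17200) + 0.02·ln(8000) + 0.65·ln(7300) = 1.6749 + 1.5604 + 0.1797 + 5.7822 = 9.1972
CE = e^9.1972 ≈ 9869.46

$9,869.46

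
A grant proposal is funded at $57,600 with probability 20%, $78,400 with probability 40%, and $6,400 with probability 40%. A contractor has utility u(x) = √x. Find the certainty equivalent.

E[u] = 0.2·√57600 + 0.4·√78400 + 0.4·√6400 = 0.2·240 + 0.4·280 + 0.4·80 = 192
CE = (192)² = 36864

$36,864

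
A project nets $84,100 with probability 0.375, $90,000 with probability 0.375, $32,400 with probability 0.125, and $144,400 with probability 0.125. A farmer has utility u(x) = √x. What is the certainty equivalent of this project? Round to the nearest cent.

$84,826.56

E[u] = 0.375·√84100 + 0.375·√90000 + 0.125·√32400 + 0.125·√144400 = 0.375·290 + 0.375·300 + 0.125·180 + 0.125·380 = 291.25
CE = (291.25)² = 84826.5625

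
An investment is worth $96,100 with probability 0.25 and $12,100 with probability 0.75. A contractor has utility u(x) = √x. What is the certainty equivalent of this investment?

E[u] = 0.25·√96100 + 0.75·√12100 = 0.25·310 + 0.75·110 = 160
CE = (160)² = 25600

$25,600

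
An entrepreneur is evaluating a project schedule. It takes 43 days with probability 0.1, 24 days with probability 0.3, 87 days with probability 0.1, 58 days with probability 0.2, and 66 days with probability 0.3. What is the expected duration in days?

EV = 0.1 × 43 + 0.3 × 24 + 0.1 × 87 + 0.2 × 58 + 0.3 × 66 = 4.3 + 7.2 + 8.7 + 11.6 + 19.8 = 51.6

51.6 days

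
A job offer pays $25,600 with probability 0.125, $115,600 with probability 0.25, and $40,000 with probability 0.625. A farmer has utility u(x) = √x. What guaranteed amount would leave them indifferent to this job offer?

E[u] = 0.125·√25600 + 0.25·√115600 + 0.625·√40000 = 0.125·160 + 0.25·340 + 0.625·200 = 230
CE = (230)² = 52900

$52,900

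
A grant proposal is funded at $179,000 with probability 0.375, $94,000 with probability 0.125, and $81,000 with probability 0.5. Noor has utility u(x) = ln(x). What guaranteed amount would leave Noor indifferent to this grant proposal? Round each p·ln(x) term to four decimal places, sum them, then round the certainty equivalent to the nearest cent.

E[u] = 0.375·ln(179000) + 0.125·ln(94000) + 0.5·ln(81000) = 4.5357 + 1.4314 + 5.6511 = 11.6182
CE = e^11.6182 ≈ 111101.56

$111,101.56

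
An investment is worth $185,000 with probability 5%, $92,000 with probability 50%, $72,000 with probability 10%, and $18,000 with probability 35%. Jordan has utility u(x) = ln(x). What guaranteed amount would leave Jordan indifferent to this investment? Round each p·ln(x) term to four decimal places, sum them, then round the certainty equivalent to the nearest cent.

$52,517.41

E[u] = 0.05·ln(185000) + 0.5·ln(92000) + 0.1·ln(72000) + 0.35·ln(18000) = 0.6064 + 5.7148 + 1.1184 + 3.4293 = 10.8689
CE = e^10.8689 ≈ 52517.41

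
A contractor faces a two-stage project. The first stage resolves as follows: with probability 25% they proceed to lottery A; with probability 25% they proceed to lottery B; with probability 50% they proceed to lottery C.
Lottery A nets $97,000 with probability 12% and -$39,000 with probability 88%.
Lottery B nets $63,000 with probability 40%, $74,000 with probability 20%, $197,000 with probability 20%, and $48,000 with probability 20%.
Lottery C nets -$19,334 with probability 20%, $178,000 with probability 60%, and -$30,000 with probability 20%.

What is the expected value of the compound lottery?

EV(A) = 0.12 × 97000 + 0.88 × (-39000) = 11640 − 34320 = -22680
EV(B) = 0.4 × 63000 + 0.2 × 74000 + 0.2 × 197000 + 0.2 × 48000 = 25200 + 14800 + 39400 + 9600 = 89000
EV(C) = 0.2 × (-19334) + 0.6 × 178000 + 0.2 × (-30000) = -3866.8 + 106800 − 6000 = 96933.2
Overall = 0.25 × (-22680) + 0.25 × 89000 + 0.5 × 96933.2 = -5670 + 22250 + 48466.6 = 65046.6

$65,046.60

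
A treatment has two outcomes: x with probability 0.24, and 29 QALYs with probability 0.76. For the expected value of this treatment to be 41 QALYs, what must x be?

0.24·x + 0.76·29 = 41
0.24·x = 41 − 22.04 = 18.96
x = 18.96 / 0.24 = 79

x = 79 QALYs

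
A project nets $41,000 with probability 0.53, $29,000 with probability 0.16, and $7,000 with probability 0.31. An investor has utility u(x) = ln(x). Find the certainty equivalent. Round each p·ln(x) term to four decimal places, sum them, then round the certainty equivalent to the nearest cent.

E[u] = 0.53·ln(41000) + 0.16·ln(29000) + 0.31·ln(7000) = 5.6293 + 1.6440 + 2.7446 = 10.0179
CE = e^10.0179 ≈ 22424.29

$22,424.29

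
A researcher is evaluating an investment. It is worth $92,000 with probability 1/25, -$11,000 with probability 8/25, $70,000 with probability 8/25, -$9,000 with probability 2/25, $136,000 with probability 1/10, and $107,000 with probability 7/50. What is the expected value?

$50,420

EV = 1/25 × 92000 + 8/25 × (-11000) + 8/25 × 70000 + 2/25 × (-9000) + 1/10 × 136000 + 7/50 × 107000 = 3680 − 3520 + 22400 − 720 + 13600 + 14980 = 50420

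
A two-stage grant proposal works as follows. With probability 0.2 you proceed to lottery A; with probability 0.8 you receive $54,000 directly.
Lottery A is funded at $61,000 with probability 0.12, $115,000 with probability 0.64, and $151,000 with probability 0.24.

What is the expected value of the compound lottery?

EV(A) = 0.12 × 61000 + 0.64 × 115000 + 0.24 × 151000 = 7320 + 73600 + 36240 = 117160
Branch B: 54000 (certain)
Overall = 0.2 × 117160 + 0.8 × 54000 = 23432 + 43200 = 66632

$66,632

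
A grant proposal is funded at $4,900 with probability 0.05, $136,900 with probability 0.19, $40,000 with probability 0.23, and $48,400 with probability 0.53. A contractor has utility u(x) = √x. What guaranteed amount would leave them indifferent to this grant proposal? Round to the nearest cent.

E[u] = 0.05·√4900 + 0.19·√136900 + 0.23·√40000 + 0.53·√48400 = 0.05·70 + 0.19·370 + 0.23·200 + 0.53·220 = 236.4
CE = (236.4)² = 55884.96

$55,884.96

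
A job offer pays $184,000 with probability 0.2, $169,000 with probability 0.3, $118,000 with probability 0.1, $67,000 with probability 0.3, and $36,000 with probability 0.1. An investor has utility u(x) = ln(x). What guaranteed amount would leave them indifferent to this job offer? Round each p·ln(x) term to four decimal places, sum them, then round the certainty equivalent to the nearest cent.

E[u] = 0.2·ln(184000) + 0.3·ln(169000) + 0.1·ln(118000) + 0.3·ln(67000) + 0.1·ln(36000) = 2.4245 + 3.6113 + 1.1678 + 3.3337 + 1.0491 = 11.5864
CE = e^11.5864 ≈ 107624.11

$107,624.11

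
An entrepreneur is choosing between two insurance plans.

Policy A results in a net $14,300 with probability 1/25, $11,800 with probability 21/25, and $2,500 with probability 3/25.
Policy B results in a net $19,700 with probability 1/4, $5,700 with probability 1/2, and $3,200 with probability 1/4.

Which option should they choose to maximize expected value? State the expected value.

Policy A = 1/25 × 14300 + 21/25 × 11800 + 3/25 × 2500 = 572 + 9912 + 300 = 10784
Policy B = 1/4 × 19700 + 1/2 × 5700 + 1/4 × 3200 = 4925 + 2850 + 800 = 8575

Policy A ($10,784)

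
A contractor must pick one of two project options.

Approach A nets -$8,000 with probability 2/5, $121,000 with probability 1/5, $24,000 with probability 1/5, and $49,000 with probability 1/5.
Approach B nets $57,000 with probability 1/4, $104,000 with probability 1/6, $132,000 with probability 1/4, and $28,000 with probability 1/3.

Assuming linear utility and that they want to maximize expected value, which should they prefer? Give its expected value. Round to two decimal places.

Approach A = 2/5 × (-8000) + 1/5 × 121000 + 1/5 × 24000 + 1/5 × 49000 = -3200 + 24200 + 4800 + 9800 = 35600
Approach B = 1/4 × 57000 + 1/6 × 104000 + 1/4 × 132000 + 1/3 × 28000 = 14250 + 17333.3333 + 33000 + 9333.3333 = 73916.6667

Approach B ($73,916.67)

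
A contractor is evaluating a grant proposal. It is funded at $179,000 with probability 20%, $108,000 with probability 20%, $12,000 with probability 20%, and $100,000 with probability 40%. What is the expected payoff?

EV = 0.2 × 179000 + 0.2 × 108000 + 0.2 × 12000 + 0.4 × 100000 = 35800 + 21600 + 2400 + 40000 = 99800

$99,800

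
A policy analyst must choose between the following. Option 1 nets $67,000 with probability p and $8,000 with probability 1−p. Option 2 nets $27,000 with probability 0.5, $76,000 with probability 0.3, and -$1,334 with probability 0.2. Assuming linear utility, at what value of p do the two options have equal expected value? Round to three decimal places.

EV(Option 2) = 0.5 × 27000 + 0.3 × 76000 + 0.2 × (-1334) = 13500 + 22800 − 266.8 = 36033.2
p·67000 + (1−p)·8000 = 36033.2
59000p + 8000 = 36033.2
p = (36033.2 − 8000) / 59000

p = 0.475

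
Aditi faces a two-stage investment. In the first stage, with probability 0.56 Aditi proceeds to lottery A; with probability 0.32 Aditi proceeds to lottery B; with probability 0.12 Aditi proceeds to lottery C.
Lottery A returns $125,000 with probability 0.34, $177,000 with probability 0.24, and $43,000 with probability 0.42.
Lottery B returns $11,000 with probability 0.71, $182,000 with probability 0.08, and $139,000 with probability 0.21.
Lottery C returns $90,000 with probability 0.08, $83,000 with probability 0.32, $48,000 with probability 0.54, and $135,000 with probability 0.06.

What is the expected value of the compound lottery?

$82,335.20

EV(A) = 0.34 × 125000 + 0.24 × 177000 + 0.42 × 43000 = 42500 + 42480 + 18060 = 103040
EV(B) = 0.71 × 11000 + 0.08 × 182000 + 0.21 × 139000 = 7810 + 14560 + 29190 = 51560
EV(C) = 0.08 × 90000 + 0.32 × 83000 + 0.54 × 48000 + 0.06 × 135000 = 7200 + 26560 + 25920 + 8100 = 67780
Overall = 0.56 × 103040 + 0.32 × 51560 + 0.12 × 67780 = 57702.4 + 16499.2 + 8133.6 = 82335.2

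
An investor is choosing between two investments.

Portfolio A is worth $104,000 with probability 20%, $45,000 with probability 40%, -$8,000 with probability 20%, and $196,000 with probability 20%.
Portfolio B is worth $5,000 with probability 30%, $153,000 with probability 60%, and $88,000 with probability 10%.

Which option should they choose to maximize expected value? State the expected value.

Portfolio B ($102,100)

Portfolio A = 0.2 × 104000 + 0.4 × 45000 + 0.2 × (-8000) + 0.2 × 196000 = 20800 + 18000 − 1600 + 39200 = 76400
Portfolio B = 0.3 × 5000 + 0.6 × 153000 + 0.1 × 88000 = 1500 + 91800 + 8800 = 102100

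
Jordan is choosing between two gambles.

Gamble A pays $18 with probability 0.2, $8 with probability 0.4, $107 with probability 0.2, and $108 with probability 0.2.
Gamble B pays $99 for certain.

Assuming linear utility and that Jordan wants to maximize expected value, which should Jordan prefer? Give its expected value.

Gamble A = 0.2 × 18 + 0.4 × 8 + 0.2 × 107 + 0.2 × 108 = 3.6 + 3.2 + 21.4 + 21.6 = 49.8
Gamble B: 99 (certain)

Gamble B ($99)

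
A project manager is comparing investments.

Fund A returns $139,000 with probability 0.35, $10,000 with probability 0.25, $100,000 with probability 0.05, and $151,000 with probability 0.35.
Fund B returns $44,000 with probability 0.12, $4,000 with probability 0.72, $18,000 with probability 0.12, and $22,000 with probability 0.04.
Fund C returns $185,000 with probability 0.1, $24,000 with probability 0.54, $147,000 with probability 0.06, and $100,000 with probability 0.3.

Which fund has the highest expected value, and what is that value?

Fund A ($109,000)

Fund A = 0.35 × 139000 + 0.25 × 10000 + 0.05 × 100000 + 0.35 × 151000 = 48650 + 2500 + 5000 + 52850 = 109000
Fund B = 0.12 × 44000 + 0.72 × 4000 + 0.12 × 18000 + 0.04 × 22000 = 5280 + 2880 + 2160 + 880 = 11200
Fund C = 0.1 × 185000 + 0.54 × 24000 + 0.06 × 147000 + 0.3 × 100000 = 18500 + 12960 + 8820 + 30000 = 70280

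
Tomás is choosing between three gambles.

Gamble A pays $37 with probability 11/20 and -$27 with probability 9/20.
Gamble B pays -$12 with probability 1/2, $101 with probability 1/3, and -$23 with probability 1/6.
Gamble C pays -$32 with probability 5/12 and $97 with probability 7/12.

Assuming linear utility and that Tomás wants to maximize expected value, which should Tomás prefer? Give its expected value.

Gamble A = 11/20 × 37 + 9/20 × (-27) = 20.35 − 12.15 = 8.2
Gamble B = 1/2 × (-12) + 1/3 × 101 + 1/6 × (-23) = -6 + 33.6667 − 3.8333 = 23.8333
Gamble C = 5/12 × (-32) + 7/12 × 97 = -13.3333 + 56.5833 = 43.25

Gamble C ($43.25)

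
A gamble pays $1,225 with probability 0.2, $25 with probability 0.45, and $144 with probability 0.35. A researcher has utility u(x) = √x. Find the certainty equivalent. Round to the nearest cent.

E[u] = 0.2·√1225 + 0.45·√25 + 0.35·√144 = 0.2·35 + 0.45·5 + 0.35·12 = 13.45
CE = (13.45)² = 180.9025

$180.90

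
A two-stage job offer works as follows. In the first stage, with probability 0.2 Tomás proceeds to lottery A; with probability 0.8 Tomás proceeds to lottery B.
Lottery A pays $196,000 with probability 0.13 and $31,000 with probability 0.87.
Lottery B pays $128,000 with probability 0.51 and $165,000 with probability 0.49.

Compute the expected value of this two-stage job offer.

EV(A) = 0.13 × 196000 + 0.87 × 31000 = 25480 + 26970 = 52450
EV(B) = 0.51 × 128000 + 0.49 × 165000 = 65280 + 80850 = 146130
Overall = 0.2 × 52450 + 0.8 × 146130 = 10490 + 116904 = 127394

$127,394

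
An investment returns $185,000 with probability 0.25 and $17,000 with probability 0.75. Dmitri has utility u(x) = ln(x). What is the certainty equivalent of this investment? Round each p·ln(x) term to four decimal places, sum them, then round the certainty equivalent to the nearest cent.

$30,874.94

E[u] = 0.25·ln(185000) + 0.75·ln(17000) = 3.0320 + 7.3057 = 10.3377
CE = e^10.3377 ≈ 30874.94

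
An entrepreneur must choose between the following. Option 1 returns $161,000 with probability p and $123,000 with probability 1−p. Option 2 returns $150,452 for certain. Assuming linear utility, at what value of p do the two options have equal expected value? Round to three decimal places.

p = 0.722

p·161000 + (1−p)·123000 = 150452
38000p + 123000 = 150452
p = (150452 − 123000) / 38000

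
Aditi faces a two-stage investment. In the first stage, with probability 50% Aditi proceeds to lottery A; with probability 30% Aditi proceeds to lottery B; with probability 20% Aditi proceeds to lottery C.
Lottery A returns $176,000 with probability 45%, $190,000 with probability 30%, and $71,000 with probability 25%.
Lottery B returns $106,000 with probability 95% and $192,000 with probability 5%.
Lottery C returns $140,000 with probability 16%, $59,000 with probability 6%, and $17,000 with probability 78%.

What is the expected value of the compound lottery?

$117,905

EV(A) = 0.45 × 176000 + 0.3 × 190000 + 0.25 × 71000 = 79200 + 57000 + 17750 = 153950
EV(B) = 0.95 × 106000 + 0.05 × 192000 = 100700 + 9600 = 110300
EV(C) = 0.16 × 140000 + 0.06 × 59000 + 0.78 × 17000 = 22400 + 3540 + 13260 = 39200
Overall = 0.5 × 153950 + 0.3 × 110300 + 0.2 × 39200 = 76975 + 33090 + 7840 = 117905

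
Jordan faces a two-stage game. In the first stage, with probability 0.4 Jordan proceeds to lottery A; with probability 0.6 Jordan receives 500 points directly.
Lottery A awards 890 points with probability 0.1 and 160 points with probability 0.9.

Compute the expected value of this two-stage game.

393.2 points

EV(A) = 0.1 × 890 + 0.9 × 160 = 89 + 144 = 233
Branch B: 500 (certain)
Overall = 0.4 × 233 + 0.6 × 500 = 93.2 + 300 = 393.2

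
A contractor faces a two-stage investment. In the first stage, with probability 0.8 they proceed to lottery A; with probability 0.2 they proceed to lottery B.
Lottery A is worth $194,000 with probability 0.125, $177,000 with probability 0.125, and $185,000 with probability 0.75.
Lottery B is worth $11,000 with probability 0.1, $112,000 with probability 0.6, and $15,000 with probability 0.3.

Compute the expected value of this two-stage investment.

EV(A) = 0.125 × 194000 + 0.125 × 177000 + 0.75 × 185000 = 24250 + 22125 + 138750 = 185125
EV(B) = 0.1 × 11000 + 0.6 × 112000 + 0.3 × 15000 = 1100 + 67200 + 4500 = 72800
Overall = 0.8 × 185125 + 0.2 × 72800 = 148100 + 14560 = 162660

$162,660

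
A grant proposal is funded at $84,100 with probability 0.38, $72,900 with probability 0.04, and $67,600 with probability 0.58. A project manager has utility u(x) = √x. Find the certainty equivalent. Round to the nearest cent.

E[u] = 0.38·√84100 + 0.04·√72900 + 0.58·√67600 = 0.38·290 + 0.04·270 + 0.58·260 = 271.8
CE = (271.8)² = 73875.24

$73,875.24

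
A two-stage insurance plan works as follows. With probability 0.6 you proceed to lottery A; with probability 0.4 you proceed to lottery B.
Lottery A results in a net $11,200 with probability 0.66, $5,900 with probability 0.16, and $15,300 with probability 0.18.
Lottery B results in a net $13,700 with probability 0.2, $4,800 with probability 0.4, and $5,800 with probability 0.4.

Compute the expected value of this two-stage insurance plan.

EV(A) = 0.66 × 11200 + 0.16 × 5900 + 0.18 × 15300 = 7392 + 944 + 2754 = 11090
EV(B) = 0.2 × 13700 + 0.4 × 4800 + 0.4 × 5800 = 2740 + 1920 + 2320 = 6980
Overall = 0.6 × 11090 + 0.4 × 6980 = 6654 + 2792 = 9446

$9,446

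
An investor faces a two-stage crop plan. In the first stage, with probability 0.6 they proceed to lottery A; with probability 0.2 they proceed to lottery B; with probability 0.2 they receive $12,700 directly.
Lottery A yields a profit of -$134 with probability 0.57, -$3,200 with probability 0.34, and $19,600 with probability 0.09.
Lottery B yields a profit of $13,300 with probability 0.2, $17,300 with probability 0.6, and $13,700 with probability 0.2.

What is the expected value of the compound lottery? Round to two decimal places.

$6,055.77

EV(A) = 0.57 × (-134) + 0.34 × (-3200) + 0.09 × 19600 = -76.38 − 1088 + 1764 = 599.62
EV(B) = 0.2 × 13300 + 0.6 × 17300 + 0.2 × 13700 = 2660 + 10380 + 2740 = 15780
Branch C: 12700 (certain)
Overall = 0.6 × 599.62 + 0.2 × 15780 + 0.2 × 12700 = 359.772 + 3156 + 2540 = 6055.772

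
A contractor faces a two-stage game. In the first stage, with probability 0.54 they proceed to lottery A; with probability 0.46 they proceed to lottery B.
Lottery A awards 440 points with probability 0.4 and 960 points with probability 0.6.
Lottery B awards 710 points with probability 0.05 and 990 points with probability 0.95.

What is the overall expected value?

EV(A) = 0.4 × 440 + 0.6 × 960 = 176 + 576 = 752
EV(B) = 0.05 × 710 + 0.95 × 990 = 35.5 + 940.5 = 976
Overall = 0.54 × 752 + 0.46 × 976 = 406.08 + 448.96 = 855.04

855.04 points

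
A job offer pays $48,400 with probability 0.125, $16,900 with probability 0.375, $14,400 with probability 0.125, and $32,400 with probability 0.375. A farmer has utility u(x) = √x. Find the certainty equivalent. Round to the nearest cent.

$25,201.56

E[u] = 0.125·√48400 + 0.375·√16900 + 0.125·√14400 + 0.375·√32400 = 0.125·220 + 0.375·130 + 0.125·120 + 0.375·180 = 158.75
CE = (158.75)² = 25201.5625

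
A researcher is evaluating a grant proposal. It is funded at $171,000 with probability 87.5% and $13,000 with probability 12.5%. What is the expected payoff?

EV = 0.875 × 171000 + 0.125 × 13000 = 149625 + 1625 = 151250

$151,250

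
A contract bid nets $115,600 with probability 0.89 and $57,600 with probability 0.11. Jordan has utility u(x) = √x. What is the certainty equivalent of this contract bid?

$108,241

E[u] = 0.89·√115600 + 0.11·√57600 = 0.89·340 + 0.11·240 = 329
CE = (329)² = 108241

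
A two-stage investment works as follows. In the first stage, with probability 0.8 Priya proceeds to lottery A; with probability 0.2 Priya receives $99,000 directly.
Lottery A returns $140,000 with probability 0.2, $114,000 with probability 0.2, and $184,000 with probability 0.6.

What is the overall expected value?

$148,760

EV(A) = 0.2 × 140000 + 0.2 × 114000 + 0.6 × 184000 = 28000 + 22800 + 110400 = 161200
Branch B: 99000 (certain)
Overall = 0.8 × 161200 + 0.2 × 99000 = 128960 + 19800 = 148760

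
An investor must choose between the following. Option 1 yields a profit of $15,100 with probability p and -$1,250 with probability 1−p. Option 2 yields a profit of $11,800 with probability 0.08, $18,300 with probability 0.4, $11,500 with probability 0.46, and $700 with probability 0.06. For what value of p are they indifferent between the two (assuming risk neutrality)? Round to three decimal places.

p = 0.908

EV(Option 2) = 0.08 × 11800 + 0.4 × 18300 + 0.46 × 11500 + 0.06 × 700 = 944 + 7320 + 5290 + 42 = 13596
p·15100 + (1−p)·(-1250) = 13596
16350p − 1250 = 13596
p = (13596 + 1250) / 16350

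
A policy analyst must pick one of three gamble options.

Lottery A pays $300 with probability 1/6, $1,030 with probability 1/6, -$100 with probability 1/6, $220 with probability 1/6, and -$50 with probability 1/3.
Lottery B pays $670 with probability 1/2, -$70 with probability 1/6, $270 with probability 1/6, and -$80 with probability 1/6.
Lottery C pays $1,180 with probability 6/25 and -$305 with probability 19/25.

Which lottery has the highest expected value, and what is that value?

Lottery A = 1/6 × 300 + 1/6 × 1030 + 1/6 × (-100) + 1/6 × 220 + 1/3 × (-50) = 50 + 171.6667 − 16.6667 + 36.6667 − 16.6667 = 225
Lottery B = 1/2 × 670 + 1/6 × (-70) + 1/6 × 270 + 1/6 × (-80) = 335 − 11.6667 + 45 − 13.3333 = 355
Lottery C = 6/25 × 1180 + 19/25 × (-305) = 283.2 − 231.8 = 51.4

Lottery B ($355)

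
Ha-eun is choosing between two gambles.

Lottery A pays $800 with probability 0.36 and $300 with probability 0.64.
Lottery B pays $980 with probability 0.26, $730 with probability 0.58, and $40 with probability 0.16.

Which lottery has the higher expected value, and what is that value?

Lottery A = 0.36 × 800 + 0.64 × 300 = 288 + 192 = 480
Lottery B = 0.26 × 980 + 0.58 × 730 + 0.16 × 40 = 254.8 + 423.4 + 6.4 = 684.6

Lottery B ($684.60)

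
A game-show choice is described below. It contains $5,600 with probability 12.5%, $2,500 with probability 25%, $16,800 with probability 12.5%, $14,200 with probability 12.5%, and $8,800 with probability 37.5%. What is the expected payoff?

$8,500

EV = 0.125 × 5600 + 0.25 × 2500 + 0.125 × 16800 + 0.125 × 14200 + 0.375 × 8800 = 700 + 625 + 2100 + 1775 + 3300 = 8500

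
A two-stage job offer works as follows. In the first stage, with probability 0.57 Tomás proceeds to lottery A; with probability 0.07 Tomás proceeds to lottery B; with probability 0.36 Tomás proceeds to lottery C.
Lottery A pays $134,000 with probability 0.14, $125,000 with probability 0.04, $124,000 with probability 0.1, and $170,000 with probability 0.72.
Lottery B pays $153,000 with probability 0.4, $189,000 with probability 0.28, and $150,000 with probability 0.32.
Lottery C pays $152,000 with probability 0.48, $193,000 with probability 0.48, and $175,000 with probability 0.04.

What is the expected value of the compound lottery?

$163,863.60

EV(A) = 0.14 × 134000 + 0.04 × 125000 + 0.1 × 124000 + 0.72 × 170000 = 18760 + 5000 + 12400 + 122400 = 158560
EV(B) = 0.4 × 153000 + 0.28 × 189000 + 0.32 × 150000 = 61200 + 52920 + 48000 = 162120
EV(C) = 0.48 × 152000 + 0.48 × 193000 + 0.04 × 175000 = 72960 + 92640 + 7000 = 172600
Overall = 0.57 × 158560 + 0.07 × 162120 + 0.36 × 172600 = 90379.2 + 11348.4 + 62136 = 163863.6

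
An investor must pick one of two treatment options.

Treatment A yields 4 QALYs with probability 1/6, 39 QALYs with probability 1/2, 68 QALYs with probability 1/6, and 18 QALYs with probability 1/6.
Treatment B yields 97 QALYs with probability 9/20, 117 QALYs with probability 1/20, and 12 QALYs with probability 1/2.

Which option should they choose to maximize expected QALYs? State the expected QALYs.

Treatment B (55.5 QALYs)

Treatment A = 1/6 × 4 + 1/2 × 39 + 1/6 × 68 + 1/6 × 18 = 0.6667 + 19.5 + 11.3333 + 3 = 34.5
Treatment B = 9/20 × 97 + 1/20 × 117 + 1/2 × 12 = 43.65 + 5.85 + 6 = 55.5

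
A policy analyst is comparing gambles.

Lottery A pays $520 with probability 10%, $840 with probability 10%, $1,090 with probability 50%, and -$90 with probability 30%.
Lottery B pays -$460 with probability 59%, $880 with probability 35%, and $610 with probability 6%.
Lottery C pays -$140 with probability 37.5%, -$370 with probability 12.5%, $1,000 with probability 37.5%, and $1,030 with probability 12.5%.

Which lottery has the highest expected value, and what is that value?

Lottery A ($654)

Lottery A = 0.1 × 520 + 0.1 × 840 + 0.5 × 1090 + 0.3 × (-90) = 52 + 84 + 545 − 27 = 654
Lottery B = 0.59 × (-460) + 0.35 × 880 + 0.06 × 610 = -271.4 + 308 + 36.6 = 73.2
Lottery C = 0.375 × (-140) + 0.125 × (-370) + 0.375 × 1000 + 0.125 × 1030 = -52.5 − 46.25 + 375 + 128.75 = 405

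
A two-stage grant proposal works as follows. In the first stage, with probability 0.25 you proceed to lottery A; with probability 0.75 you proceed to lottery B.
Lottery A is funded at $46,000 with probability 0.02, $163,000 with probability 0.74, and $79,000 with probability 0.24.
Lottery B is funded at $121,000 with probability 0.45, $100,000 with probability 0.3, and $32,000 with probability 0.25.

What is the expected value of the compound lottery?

$104,462.50

EV(A) = 0.02 × 46000 + 0.74 × 163000 + 0.24 × 79000 = 920 + 120620 + 18960 = 140500
EV(B) = 0.45 × 121000 + 0.3 × 100000 + 0.25 × 32000 = 54450 + 30000 + 8000 = 92450
Overall = 0.25 × 140500 + 0.75 × 92450 = 35125 + 69337.5 = 104462.5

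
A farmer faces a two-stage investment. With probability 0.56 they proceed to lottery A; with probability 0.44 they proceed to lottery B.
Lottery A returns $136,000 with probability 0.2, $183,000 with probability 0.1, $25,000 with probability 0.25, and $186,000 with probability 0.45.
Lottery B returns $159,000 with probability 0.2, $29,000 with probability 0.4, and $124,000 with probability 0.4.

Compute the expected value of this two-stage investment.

EV(A) = 0.2 × 136000 + 0.1 × 183000 + 0.25 × 25000 + 0.45 × 186000 = 27200 + 18300 + 6250 + 83700 = 135450
EV(B) = 0.2 × 159000 + 0.4 × 29000 + 0.4 × 124000 = 31800 + 11600 + 49600 = 93000
Overall = 0.56 × 135450 + 0.44 × 93000 = 75852 + 40920 = 116772

$116,772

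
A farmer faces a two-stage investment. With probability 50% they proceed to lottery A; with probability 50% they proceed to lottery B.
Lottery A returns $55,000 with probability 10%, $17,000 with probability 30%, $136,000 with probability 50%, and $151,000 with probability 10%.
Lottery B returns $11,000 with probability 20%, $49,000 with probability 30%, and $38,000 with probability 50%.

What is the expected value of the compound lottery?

EV(A) = 0.1 × 55000 + 0.3 × 17000 + 0.5 × 136000 + 0.1 × 151000 = 5500 + 5100 + 68000 + 15100 = 93700
EV(B) = 0.2 × 11000 + 0.3 × 49000 + 0.5 × 38000 = 2200 + 14700 + 19000 = 35900
Overall = 0.5 × 93700 + 0.5 × 35900 = 46850 + 17950 = 64800

$64,800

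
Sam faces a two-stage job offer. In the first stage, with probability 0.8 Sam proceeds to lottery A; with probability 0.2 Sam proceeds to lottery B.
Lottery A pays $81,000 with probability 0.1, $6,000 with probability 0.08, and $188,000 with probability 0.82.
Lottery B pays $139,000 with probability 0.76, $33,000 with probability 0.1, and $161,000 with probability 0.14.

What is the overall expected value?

$156,488

EV(A) = 0.1 × 81000 + 0.08 × 6000 + 0.82 × 188000 = 8100 + 480 + 154160 = 162740
EV(B) = 0.76 × 139000 + 0.1 × 33000 + 0.14 × 161000 = 105640 + 3300 + 22540 = 131480
Overall = 0.8 × 162740 + 0.2 × 131480 = 130192 + 26296 = 156488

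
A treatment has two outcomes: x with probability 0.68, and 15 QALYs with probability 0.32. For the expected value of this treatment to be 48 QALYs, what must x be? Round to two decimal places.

0.68·x + 0.32·15 = 48
0.68·x = 48 − 4.8 = 43.2
x = 43.2 / 0.68 = 63.5294

x = 63.53 QALYs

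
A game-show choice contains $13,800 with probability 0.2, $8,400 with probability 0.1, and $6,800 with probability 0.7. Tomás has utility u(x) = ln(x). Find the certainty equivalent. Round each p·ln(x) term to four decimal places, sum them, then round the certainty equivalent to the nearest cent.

E[u] = 0.2·ln(13800) + 0.1·ln(8400) + 0.7·ln(6800) = 1.9065 + 0.9036 + 6.1773 = 8.9874
CE = e^8.9874 ≈ 8001.63

$8,001.63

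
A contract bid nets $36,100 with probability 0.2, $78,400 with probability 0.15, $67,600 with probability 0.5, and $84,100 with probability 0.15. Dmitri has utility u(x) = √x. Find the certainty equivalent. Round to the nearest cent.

E[u] = 0.2·√36100 + 0.15·√78400 + 0.5·√67600 + 0.15·√84100 = 0.2·190 + 0.15·280 + 0.5·260 + 0.15·290 = 253.5
CE = (253.5)² = 64262.25

$64,262.25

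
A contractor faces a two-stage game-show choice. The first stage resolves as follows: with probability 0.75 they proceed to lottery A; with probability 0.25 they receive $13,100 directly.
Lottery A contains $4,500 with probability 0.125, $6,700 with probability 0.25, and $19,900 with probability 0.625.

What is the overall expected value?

EV(A) = 0.125 × 4500 + 0.25 × 6700 + 0.625 × 19900 = 562.5 + 1675 + 12437.5 = 14675
Branch B: 13100 (certain)
Overall = 0.75 × 14675 + 0.25 × 13100 = 11006.25 + 3275 = 14281.25

$14,281.25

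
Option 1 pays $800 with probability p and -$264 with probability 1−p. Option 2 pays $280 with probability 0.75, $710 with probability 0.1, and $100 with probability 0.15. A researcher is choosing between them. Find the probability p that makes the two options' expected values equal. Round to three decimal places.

EV(Option 2) = 0.75 × 280 + 0.1 × 710 + 0.15 × 100 = 210 + 71 + 15 = 296
p·800 + (1−p)·(-264) = 296
1064p − 264 = 296
p = (296 + 264) / 1064

p = 0.526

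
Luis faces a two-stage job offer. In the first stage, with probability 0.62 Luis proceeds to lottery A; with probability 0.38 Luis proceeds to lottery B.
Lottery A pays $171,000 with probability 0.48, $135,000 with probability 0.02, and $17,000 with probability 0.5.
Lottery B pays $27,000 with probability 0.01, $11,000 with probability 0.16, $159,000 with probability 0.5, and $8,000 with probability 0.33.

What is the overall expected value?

$89,818.20

EV(A) = 0.48 × 171000 + 0.02 × 135000 + 0.5 × 17000 = 82080 + 2700 + 8500 = 93280
EV(B) = 0.01 × 27000 + 0.16 × 11000 + 0.5 × 159000 + 0.33 × 8000 = 270 + 1760 + 79500 + 2640 = 84170
Overall = 0.62 × 93280 + 0.38 × 84170 = 57833.6 + 31984.6 = 89818.2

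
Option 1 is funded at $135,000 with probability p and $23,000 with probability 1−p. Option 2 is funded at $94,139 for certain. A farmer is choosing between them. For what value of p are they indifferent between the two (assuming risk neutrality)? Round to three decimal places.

p = 0.635

p·135000 + (1−p)·23000 = 94139
112000p + 23000 = 94139
p = (94139 − 23000) / 112000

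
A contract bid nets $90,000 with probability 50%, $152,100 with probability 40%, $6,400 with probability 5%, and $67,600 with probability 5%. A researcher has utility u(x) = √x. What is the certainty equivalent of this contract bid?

$104,329

E[u] = 0.5·√90000 + 0.4·√152100 + 0.05·√6400 + 0.05·√67600 = 0.5·300 + 0.4·390 + 0.05·80 + 0.05·260 = 323
CE = (323)² = 104329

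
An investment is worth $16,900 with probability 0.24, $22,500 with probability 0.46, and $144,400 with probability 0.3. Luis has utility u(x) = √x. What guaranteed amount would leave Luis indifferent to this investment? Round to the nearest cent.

E[u] = 0.24·√16900 + 0.46·√22500 + 0.3·√144400 = 0.24·130 + 0.46·150 + 0.3·380 = 214.2
CE = (214.2)² = 45881.64

$45,881.64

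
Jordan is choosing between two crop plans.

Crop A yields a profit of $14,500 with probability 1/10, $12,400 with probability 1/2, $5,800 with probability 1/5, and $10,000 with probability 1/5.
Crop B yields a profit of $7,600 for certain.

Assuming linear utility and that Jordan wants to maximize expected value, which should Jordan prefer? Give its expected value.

Crop A = 1/10 × 14500 + 1/2 × 12400 + 1/5 × 5800 + 1/5 × 10000 = 1450 + 6200 + 1160 + 2000 = 10810
Crop B: 7600 (certain)

Crop A ($10,810)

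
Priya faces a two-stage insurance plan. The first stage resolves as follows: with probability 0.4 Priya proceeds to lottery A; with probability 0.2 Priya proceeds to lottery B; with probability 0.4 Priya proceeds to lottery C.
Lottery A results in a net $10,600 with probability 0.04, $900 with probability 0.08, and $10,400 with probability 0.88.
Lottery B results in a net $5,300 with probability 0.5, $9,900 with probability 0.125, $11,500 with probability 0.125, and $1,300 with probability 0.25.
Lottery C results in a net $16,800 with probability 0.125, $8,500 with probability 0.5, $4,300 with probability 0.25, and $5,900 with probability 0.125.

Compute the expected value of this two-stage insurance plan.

$8,254.20

EV(A) = 0.04 × 10600 + 0.08 × 900 + 0.88 × 10400 = 424 + 72 + 9152 = 9648
EV(B) = 0.5 × 5300 + 0.125 × 9900 + 0.125 × 11500 + 0.25 × 1300 = 2650 + 1237.5 + 1437.5 + 325 = 5650
EV(C) = 0.125 × 16800 + 0.5 × 8500 + 0.25 × 4300 + 0.125 × 5900 = 2100 + 4250 + 1075 + 737.5 = 8162.5
Overall = 0.4 × 9648 + 0.2 × 5650 + 0.4 × 8162.5 = 3859.2 + 1130 + 3265 = 8254.2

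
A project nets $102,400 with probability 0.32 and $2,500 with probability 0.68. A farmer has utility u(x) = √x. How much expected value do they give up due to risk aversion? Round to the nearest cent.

E[u] = 0.32·√102400 + 0.68·√2500 = 0.32·320 + 0.68·50 = 136.4
CE = (136.4)² = 18604.96
Risk premium = EV − CE = 34468 − 18604.96 = 15863.04

$15,863.04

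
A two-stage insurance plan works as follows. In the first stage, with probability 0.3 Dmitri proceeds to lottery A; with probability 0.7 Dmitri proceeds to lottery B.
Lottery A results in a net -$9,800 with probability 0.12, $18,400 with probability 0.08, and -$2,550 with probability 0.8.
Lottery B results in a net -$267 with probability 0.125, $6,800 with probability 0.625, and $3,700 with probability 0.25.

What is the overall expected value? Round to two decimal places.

$3,075.94

EV(A) = 0.12 × (-9800) + 0.08 × 18400 + 0.8 × (-2550) = -1176 + 1472 − 2040 = -1744
EV(B) = 0.125 × (-267) + 0.625 × 6800 + 0.25 × 3700 = -33.375 + 4250 + 925 = 5141.625
Overall = 0.3 × (-1744) + 0.7 × 5141.625 = -523.2 + 3599.1375 = 3075.9375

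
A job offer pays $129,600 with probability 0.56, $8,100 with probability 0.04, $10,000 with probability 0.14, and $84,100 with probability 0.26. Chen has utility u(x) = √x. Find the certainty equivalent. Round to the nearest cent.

E[u] = 0.56·√129600 + 0.04·√8100 + 0.14·√10000 + 0.26·√84100 = 0.56·360 + 0.04·90 + 0.14·100 + 0.26·290 = 294.6
CE = (294.6)² = 86789.16

$86,789.16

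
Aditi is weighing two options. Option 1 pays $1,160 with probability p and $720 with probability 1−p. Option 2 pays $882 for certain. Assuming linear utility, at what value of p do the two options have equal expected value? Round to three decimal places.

p = 0.368

p·1160 + (1−p)·720 = 882
440p + 720 = 882
p = (882 − 720) / 440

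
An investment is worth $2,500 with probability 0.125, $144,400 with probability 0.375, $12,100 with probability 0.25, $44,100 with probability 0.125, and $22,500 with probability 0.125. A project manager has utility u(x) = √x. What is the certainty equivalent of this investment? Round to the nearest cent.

E[u] = 0.125·√2500 + 0.375·√144400 + 0.25·√12100 + 0.125·√44100 + 0.125·√22500 = 0.125·50 + 0.375·380 + 0.25·110 + 0.125·210 + 0.125·150 = 221.25
CE = (221.25)² = 48951.5625

$48,951.56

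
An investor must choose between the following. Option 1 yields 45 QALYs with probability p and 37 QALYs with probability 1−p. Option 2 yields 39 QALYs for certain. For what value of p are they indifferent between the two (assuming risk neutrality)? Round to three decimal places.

p·45 + (1−p)·37 = 39
8p + 37 = 39
p = (39 − 37) / 8

p = 0.250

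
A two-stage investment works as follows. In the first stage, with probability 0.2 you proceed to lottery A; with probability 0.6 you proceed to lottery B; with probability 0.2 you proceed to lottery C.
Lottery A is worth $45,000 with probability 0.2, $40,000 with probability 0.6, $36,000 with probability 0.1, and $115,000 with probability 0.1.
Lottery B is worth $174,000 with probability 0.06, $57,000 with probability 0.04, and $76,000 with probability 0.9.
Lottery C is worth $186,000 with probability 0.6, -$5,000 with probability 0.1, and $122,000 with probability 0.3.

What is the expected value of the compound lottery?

$87,832

EV(A) = 0.2 × 45000 + 0.6 × 40000 + 0.1 × 36000 + 0.1 × 115000 = 9000 + 24000 + 3600 + 11500 = 48100
EV(B) = 0.06 × 174000 + 0.04 × 57000 + 0.9 × 76000 = 10440 + 2280 + 68400 = 81120
EV(C) = 0.6 × 186000 + 0.1 × (-5000) + 0.3 × 122000 = 111600 − 500 + 36600 = 147700
Overall = 0.2 × 48100 + 0.6 × 81120 + 0.2 × 147700 = 9620 + 48672 + 29540 = 87832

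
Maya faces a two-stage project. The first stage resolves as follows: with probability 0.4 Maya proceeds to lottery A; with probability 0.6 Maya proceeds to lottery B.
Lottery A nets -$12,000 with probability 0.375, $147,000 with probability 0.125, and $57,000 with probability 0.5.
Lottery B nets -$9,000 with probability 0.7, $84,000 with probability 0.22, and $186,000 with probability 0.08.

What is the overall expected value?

EV(A) = 0.375 × (-12000) + 0.125 × 147000 + 0.5 × 57000 = -4500 + 18375 + 28500 = 42375
EV(B) = 0.7 × (-9000) + 0.22 × 84000 + 0.08 × 186000 = -6300 + 18480 + 14880 = 27060
Overall = 0.4 × 42375 + 0.6 × 27060 = 16950 + 16236 = 33186

$33,186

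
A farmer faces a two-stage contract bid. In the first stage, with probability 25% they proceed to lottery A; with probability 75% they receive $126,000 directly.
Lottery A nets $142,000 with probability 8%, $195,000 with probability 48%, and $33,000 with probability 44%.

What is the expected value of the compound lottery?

$124,370

EV(A) = 0.08 × 142000 + 0.48 × 195000 + 0.44 × 33000 = 11360 + 93600 + 14520 = 119480
Branch B: 126000 (certain)
Overall = 0.25 × 119480 + 0.75 × 126000 = 29870 + 94500 = 124370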